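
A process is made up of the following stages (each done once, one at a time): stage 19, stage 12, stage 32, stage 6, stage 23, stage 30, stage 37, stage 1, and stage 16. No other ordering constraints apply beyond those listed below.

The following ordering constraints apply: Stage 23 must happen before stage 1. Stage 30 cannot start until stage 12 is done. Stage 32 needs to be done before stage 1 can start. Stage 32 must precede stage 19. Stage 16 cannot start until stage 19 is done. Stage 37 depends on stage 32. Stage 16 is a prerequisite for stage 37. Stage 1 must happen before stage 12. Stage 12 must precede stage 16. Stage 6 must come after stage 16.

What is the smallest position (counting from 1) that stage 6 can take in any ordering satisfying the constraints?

Every stage that must precede stage 6 has to come before it. Tracing all chains that end at stage 6, those stages are: stage 19, stage 12, stage 32, stage 23, stage 1, stage 16 — 6 in total.
So at minimum 6 stages come before stage 6, putting stage 6 no earlier than position 7. That position is achievable by scheduling exactly those predecessors first.

7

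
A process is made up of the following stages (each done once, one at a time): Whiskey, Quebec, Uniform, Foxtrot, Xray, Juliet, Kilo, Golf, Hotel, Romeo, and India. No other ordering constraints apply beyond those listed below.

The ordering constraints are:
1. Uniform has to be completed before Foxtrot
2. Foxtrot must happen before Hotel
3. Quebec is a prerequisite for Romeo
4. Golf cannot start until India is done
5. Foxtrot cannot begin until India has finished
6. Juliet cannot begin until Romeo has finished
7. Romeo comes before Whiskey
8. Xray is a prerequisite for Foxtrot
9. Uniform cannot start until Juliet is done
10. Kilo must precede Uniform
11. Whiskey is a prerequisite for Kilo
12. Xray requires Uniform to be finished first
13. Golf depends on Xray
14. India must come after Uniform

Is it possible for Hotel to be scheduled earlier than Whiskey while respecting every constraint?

Following Whiskey → Kilo → Uniform → Foxtrot → Hotel, Whiskey must precede Hotel in every valid ordering.
So no valid ordering can have Hotel before Whiskey.

No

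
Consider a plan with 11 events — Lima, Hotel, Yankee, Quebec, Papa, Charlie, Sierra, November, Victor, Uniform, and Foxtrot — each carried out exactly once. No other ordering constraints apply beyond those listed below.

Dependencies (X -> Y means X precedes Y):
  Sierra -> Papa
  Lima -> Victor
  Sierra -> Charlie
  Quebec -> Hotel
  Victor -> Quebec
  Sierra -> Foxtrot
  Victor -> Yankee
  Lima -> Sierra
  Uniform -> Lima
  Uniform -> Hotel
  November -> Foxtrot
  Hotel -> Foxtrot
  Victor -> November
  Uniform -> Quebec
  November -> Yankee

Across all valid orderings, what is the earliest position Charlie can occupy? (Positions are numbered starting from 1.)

4

Every event that must precede Charlie has to come before it. Tracing all chains that end at Charlie, those events are: Lima, Sierra, Uniform — 3 in total.
So at minimum 3 events come before Charlie, putting Charlie no earlier than position 4. That position is achievable by scheduling exactly those predecessors first.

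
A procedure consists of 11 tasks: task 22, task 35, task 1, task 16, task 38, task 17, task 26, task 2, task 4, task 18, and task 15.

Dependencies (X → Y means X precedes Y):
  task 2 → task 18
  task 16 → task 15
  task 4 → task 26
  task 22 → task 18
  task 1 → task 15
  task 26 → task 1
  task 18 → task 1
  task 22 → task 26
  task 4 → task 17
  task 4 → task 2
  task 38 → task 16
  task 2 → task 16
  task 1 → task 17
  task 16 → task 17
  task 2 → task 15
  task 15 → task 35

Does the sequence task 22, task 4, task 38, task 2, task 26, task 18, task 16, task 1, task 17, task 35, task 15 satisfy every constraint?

No

In the proposed order, task 35 appears before task 15.
Since task 15 is required before task 35, the ordering is invalid.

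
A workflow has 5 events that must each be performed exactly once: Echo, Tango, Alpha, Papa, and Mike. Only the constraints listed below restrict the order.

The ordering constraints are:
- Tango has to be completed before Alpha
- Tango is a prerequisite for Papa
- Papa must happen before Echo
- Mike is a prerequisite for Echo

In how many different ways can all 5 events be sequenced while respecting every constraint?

11

2 events have no prerequisites (Tango, Mike), so any of them could come first.
Enumerating by repeatedly choosing an available event (one whose prerequisites are all placed) gives 11 distinct complete orderings.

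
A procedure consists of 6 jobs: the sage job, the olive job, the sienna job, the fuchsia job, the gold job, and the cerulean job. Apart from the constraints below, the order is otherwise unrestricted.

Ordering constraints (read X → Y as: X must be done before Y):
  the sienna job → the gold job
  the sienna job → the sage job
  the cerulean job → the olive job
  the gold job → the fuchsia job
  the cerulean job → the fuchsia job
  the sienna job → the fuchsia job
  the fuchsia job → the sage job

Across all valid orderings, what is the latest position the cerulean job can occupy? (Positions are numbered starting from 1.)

3

The jobs that are forced after the cerulean job, directly or by a chain of constraints, are the sage job, the olive job, the fuchsia job. That's 3 jobs.
With 3 mandatory successors out of 6 jobs total, the latest slot for the cerulean job is 6−3 = 3, and it's reachable by doing all non-successors before the cerulean job.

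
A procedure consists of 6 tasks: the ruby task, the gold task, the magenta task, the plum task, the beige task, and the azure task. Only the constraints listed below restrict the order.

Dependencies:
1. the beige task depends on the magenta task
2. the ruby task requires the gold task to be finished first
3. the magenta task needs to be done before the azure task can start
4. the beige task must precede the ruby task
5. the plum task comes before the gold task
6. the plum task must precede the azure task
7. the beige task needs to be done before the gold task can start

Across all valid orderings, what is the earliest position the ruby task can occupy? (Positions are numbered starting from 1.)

Working backwards through the constraints from the ruby task, its full set of required predecessors is the gold task, the magenta task, the plum task, the beige task — 4 of them.
So at minimum 4 tasks come before the ruby task, putting the ruby task no earlier than position 5. That position is achievable by scheduling exactly those predecessors first.

5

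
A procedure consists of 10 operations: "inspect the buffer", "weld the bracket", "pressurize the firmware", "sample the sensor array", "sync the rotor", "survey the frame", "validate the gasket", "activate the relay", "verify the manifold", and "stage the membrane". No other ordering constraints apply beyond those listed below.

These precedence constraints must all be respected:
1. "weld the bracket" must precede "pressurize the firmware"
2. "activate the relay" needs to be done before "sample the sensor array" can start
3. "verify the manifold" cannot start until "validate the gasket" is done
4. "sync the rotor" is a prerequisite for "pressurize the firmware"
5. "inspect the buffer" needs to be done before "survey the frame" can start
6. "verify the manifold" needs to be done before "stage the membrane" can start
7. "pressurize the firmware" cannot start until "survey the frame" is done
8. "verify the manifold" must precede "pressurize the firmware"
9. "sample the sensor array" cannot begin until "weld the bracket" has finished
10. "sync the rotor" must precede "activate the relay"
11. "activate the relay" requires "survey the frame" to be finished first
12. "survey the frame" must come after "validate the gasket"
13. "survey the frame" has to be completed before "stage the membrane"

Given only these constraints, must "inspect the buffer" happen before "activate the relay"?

Yes

Chaining the stated constraints: "inspect the buffer" → "survey the frame" → "activate the relay".
So "inspect the buffer" must precede "activate the relay" in any valid ordering.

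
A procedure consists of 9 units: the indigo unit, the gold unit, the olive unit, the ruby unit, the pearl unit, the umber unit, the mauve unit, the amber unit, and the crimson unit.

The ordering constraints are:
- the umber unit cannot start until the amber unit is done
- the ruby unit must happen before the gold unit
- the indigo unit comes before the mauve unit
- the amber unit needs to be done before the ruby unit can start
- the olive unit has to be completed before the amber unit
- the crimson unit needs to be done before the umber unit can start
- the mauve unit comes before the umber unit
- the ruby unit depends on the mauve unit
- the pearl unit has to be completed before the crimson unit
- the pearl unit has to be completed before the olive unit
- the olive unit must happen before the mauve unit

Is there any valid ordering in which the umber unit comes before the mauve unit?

The constraints give a chain the mauve unit → the umber unit, which forces the mauve unit before the umber unit.
Hence the umber unit can never be scheduled before the mauve unit.

No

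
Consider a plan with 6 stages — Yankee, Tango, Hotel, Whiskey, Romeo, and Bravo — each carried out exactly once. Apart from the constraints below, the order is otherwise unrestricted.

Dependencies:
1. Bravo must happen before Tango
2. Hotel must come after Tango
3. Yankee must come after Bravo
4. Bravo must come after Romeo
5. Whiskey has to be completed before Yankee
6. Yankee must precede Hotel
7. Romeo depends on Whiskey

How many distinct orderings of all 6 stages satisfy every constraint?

2

Whiskey is the only stage with nothing required before it, so every ordering starts there.
Enumerating by repeatedly choosing an available stage (one whose prerequisites are all placed) gives 2 distinct complete orderings.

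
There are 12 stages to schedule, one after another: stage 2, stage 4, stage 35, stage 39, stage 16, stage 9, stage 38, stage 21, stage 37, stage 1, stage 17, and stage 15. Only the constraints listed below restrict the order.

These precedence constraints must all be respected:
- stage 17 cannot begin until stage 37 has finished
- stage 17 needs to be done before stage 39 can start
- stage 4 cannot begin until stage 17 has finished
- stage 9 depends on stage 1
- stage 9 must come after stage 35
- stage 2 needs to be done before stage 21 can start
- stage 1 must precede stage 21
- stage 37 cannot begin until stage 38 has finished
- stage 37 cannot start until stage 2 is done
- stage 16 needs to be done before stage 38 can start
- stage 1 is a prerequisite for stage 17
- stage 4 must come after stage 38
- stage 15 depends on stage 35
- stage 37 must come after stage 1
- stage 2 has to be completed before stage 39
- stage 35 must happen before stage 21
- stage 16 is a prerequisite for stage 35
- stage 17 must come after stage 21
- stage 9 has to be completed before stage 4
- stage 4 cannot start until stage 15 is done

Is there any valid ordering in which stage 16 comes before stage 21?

Yes

Stage 16 is actually forced before stage 21 by the constraints, so certainly some valid ordering has stage 16 first.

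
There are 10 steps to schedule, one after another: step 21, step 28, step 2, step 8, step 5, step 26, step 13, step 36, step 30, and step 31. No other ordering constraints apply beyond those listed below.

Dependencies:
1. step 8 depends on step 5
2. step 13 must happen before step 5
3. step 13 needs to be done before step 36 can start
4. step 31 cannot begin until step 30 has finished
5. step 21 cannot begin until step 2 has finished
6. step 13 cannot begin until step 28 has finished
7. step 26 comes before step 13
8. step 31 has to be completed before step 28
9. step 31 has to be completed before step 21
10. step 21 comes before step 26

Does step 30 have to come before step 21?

Chaining the stated constraints: step 30 → step 31 → step 21.
Hence step 30 necessarily comes before step 21.

Yes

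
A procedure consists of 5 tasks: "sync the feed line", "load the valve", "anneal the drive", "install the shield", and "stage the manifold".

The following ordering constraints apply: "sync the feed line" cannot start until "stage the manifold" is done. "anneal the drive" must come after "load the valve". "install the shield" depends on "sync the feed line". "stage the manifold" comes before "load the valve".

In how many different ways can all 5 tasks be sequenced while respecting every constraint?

"stage the manifold" is the only task with nothing required before it, so every ordering starts there.
Counting all ways to extend the partial order to a total order gives 6.

6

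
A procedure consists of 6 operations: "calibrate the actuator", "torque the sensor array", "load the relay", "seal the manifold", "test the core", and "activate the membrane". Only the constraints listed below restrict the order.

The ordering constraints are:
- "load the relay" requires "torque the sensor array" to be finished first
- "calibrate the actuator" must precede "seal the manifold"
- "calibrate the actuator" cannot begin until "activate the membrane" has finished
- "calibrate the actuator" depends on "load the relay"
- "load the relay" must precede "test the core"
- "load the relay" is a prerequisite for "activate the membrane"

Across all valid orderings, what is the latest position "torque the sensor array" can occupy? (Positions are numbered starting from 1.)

Following every chain forward from "torque the sensor array", the operations that must come later are "calibrate the actuator", "load the relay", "seal the manifold", "test the core", "activate the membrane" — 5 of them.
So at least 5 operations follow "torque the sensor array", putting "torque the sensor array" no later than position 1. That position is achievable by scheduling everything else first.

1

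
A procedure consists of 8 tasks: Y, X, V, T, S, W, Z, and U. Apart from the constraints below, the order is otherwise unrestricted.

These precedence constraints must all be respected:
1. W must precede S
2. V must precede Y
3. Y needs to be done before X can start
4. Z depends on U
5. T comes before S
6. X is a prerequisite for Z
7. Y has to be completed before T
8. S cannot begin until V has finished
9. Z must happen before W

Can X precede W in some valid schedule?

The constraints force X before W, so yes — every valid ordering has X earlier.

Yes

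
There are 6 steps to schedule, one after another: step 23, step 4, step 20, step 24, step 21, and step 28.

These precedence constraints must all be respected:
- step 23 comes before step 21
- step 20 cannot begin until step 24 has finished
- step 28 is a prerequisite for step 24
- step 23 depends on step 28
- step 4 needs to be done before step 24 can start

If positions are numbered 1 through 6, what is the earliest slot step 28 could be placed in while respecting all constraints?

1

No constraint forces any other step before step 28, so it can be placed first.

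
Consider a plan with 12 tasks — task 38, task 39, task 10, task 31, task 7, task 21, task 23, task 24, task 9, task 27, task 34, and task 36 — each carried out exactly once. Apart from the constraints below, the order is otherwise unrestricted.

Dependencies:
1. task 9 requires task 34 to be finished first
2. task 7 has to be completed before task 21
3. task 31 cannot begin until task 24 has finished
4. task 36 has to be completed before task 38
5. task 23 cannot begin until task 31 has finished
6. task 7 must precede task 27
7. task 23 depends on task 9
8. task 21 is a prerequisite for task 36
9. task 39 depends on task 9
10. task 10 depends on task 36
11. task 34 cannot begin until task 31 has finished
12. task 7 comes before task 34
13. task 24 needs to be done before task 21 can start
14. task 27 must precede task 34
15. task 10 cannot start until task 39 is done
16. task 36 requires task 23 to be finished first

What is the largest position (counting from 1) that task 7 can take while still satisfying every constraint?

The tasks that are forced after task 7, directly or by a chain of constraints, are task 38, task 39, task 10, task 21, task 23, task 9, task 27, task 34, task 36. That's 9 tasks.
With 9 mandatory successors out of 12 tasks total, the latest slot for task 7 is 12−9 = 3, and it's reachable by doing all non-successors before task 7.

3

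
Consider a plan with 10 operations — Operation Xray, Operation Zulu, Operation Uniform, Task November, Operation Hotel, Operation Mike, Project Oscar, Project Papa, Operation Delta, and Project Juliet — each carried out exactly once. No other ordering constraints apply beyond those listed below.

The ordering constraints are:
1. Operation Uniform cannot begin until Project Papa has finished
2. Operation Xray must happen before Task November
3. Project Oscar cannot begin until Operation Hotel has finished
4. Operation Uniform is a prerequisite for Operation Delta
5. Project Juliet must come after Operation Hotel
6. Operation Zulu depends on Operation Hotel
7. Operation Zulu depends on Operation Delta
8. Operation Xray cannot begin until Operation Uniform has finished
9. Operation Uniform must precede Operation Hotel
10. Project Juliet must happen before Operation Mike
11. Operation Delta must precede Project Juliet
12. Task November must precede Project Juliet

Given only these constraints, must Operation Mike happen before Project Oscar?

Operation Mike and Project Oscar are not related by any chain of constraints.
A valid ordering placing Project Oscar before Operation Mike exists, so the answer is no.

No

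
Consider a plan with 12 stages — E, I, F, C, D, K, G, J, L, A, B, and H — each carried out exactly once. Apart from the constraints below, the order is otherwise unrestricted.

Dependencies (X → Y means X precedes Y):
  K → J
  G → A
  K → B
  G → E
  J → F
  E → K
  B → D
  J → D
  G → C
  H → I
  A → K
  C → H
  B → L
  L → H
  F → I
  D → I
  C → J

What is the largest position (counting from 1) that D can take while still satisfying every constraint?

11

Following the constraints forward from D, its only required successor is I.
So at least 1 stage follows D, putting D no later than position 11. That position is achievable by scheduling everything else first.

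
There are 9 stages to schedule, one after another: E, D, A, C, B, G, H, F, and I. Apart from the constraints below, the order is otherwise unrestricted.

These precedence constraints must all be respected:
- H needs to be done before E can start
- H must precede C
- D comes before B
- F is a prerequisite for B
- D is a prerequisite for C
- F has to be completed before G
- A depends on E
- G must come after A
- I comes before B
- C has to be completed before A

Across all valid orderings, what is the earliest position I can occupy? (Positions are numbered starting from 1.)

Nothing is required before I; it can be the very first stage.

1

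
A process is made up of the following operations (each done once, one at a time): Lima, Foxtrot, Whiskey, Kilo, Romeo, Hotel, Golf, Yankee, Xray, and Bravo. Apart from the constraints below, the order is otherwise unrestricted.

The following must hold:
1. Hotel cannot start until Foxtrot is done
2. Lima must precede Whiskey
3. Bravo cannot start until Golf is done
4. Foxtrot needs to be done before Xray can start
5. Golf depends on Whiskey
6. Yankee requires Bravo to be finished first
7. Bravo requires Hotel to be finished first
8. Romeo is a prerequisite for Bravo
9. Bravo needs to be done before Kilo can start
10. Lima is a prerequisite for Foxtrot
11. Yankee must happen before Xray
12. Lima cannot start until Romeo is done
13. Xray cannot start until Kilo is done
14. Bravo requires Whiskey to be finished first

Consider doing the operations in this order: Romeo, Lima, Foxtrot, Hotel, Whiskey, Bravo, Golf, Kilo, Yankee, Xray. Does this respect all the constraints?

In the proposed order, Bravo appears before Golf.
Since Golf is required before Bravo, the ordering is invalid.

No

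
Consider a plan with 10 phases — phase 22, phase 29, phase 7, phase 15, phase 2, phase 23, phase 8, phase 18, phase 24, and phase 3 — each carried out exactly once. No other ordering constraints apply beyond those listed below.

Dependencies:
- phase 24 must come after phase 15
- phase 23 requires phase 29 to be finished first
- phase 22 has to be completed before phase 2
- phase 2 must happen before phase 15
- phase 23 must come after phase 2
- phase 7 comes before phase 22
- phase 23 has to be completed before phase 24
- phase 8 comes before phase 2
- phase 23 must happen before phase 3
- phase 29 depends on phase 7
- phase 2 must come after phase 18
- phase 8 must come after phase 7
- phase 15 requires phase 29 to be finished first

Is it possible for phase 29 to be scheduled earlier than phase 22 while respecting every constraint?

Yes

Nothing in the constraints forces phase 22 before phase 29 — there is no chain from phase 22 to phase 29.
That means at least one valid schedule has phase 29 before phase 22.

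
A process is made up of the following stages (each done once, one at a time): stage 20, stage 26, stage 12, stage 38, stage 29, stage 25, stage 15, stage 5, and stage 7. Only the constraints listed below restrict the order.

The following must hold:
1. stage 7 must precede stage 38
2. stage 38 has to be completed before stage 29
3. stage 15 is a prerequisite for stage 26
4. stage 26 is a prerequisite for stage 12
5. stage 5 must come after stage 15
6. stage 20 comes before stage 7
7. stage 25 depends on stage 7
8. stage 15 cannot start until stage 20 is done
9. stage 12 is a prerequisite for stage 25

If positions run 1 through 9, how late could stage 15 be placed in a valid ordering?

5

Every stage that must follow stage 15 has to come after it. Tracing all chains starting from stage 15, those stages are: stage 26, stage 12, stage 25, stage 5 — 4 in total.
With 4 mandatory successors out of 9 stages total, the latest slot for stage 15 is 9−4 = 5, and it's reachable by doing all non-successors before stage 15.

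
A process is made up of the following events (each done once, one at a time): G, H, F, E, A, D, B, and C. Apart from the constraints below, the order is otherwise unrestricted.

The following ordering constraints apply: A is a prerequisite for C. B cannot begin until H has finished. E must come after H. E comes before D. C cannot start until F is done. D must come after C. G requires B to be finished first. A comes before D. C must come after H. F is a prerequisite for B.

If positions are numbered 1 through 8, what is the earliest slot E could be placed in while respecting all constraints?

2

The only event forced before E (directly or transitively) is H.
So at minimum 1 event comes before E, putting E no earlier than position 2. That position is achievable by scheduling exactly that predecessor first.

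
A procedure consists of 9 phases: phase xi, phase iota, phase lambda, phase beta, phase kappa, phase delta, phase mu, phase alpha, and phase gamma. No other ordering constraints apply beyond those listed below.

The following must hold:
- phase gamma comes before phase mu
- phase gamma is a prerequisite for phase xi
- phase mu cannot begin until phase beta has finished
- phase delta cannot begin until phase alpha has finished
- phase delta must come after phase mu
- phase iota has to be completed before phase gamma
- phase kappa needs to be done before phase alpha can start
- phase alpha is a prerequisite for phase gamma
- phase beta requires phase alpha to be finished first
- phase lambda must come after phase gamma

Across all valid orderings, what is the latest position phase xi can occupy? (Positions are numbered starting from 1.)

9

No constraint forces any phase after phase xi, so it can be placed last, in position 9.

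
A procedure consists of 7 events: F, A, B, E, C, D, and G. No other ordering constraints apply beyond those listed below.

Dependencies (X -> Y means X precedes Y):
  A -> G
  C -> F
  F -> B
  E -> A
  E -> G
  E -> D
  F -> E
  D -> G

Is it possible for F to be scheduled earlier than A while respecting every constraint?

Yes

The constraints force F before A, so yes — every valid ordering has F earlier.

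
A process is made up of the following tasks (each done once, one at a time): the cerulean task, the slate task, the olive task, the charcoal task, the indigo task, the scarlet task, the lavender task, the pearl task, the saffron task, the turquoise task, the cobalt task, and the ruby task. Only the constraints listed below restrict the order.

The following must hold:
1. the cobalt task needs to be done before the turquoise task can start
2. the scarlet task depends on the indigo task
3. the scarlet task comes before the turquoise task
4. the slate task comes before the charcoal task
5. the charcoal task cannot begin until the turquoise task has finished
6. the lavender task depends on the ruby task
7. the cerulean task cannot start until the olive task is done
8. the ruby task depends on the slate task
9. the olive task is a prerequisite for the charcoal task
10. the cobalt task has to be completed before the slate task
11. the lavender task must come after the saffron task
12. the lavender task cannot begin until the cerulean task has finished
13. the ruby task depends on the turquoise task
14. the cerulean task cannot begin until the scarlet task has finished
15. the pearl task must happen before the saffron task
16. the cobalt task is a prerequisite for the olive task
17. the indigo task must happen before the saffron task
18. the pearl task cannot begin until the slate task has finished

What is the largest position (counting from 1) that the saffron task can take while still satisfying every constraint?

11

Following the constraints forward from the saffron task, its only required successor is the lavender task.
With 1 mandatory successor out of 12 tasks total, the latest slot for the saffron task is 12−1 = 11, and it's reachable by doing all non-successors before the saffron task.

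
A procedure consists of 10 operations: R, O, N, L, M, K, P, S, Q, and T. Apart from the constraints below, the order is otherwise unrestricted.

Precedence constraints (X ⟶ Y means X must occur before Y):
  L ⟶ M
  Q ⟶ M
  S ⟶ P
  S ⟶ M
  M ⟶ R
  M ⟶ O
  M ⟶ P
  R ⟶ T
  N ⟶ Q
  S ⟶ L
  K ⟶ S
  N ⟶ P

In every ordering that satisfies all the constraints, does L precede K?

In fact the dependencies run the other way: K → S → L.
So L never precedes K.

No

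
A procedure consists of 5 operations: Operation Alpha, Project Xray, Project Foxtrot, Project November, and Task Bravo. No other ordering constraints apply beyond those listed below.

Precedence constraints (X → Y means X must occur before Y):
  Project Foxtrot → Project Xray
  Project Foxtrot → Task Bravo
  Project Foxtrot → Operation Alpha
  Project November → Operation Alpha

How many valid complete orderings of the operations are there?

18

2 operations have no prerequisites (Project Foxtrot, Project November), so any of them could come first.
Counting all ways to extend the partial order to a total order gives 18.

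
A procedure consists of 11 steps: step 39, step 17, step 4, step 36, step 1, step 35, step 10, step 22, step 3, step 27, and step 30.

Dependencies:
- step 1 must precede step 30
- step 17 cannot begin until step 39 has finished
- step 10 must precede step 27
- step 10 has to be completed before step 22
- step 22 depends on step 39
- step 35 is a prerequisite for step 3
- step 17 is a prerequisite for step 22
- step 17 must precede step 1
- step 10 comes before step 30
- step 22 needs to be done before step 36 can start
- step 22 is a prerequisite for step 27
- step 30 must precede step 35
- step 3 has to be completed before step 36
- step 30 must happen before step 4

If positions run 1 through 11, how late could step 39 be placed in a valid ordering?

Every step that must follow step 39 has to come after it. Tracing all chains starting from step 39, those steps are: step 17, step 4, step 36, step 1, step 35, step 22, step 3, step 27, step 30 — 9 in total.
So at least 9 steps follow step 39, putting step 39 no later than position 2. That position is achievable by scheduling everything else first.

2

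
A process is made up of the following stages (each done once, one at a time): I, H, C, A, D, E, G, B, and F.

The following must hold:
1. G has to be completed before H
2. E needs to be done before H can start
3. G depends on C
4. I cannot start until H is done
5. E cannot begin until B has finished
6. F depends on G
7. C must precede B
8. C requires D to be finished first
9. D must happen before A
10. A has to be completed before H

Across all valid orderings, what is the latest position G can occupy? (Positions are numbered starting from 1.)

The stages that are forced after G, directly or by a chain of constraints, are I, H, F. That's 3 stages.
With 3 mandatory successors out of 9 stages total, the latest slot for G is 9−3 = 6, and it's reachable by doing all non-successors before G.

6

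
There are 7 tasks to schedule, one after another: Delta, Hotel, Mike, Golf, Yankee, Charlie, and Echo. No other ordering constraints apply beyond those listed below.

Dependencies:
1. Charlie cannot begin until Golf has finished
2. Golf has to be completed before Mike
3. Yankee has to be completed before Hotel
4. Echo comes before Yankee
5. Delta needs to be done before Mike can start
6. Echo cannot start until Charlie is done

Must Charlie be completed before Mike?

No

Charlie and Mike are not related by any chain of constraints.
A valid ordering placing Mike before Charlie exists, so the answer is no.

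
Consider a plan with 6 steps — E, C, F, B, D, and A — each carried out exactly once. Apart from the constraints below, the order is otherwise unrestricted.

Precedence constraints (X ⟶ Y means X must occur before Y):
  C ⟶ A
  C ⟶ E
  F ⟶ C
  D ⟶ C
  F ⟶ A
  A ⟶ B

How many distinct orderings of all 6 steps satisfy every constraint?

6

The steps with no prerequisites are F, D; any of them can be placed first.
Counting all ways to extend the partial order to a total order gives 6.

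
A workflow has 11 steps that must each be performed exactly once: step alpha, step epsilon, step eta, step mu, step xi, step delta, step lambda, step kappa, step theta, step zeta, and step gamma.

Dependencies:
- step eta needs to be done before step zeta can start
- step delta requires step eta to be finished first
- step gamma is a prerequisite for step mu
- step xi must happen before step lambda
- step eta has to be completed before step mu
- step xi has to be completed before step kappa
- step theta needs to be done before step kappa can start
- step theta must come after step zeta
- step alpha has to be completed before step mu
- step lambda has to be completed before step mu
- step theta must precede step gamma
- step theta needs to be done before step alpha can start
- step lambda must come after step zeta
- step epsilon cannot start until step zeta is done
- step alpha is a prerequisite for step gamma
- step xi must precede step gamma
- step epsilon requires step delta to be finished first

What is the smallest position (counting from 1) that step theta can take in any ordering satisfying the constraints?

Every step that must precede step theta has to come before it. Tracing all chains that end at step theta, those steps are: step eta, step zeta — 2 in total.
With 2 mandatory predecessors, the earliest step theta can sit is position 2+1 = 3, and placing just those 2 first achieves it.

3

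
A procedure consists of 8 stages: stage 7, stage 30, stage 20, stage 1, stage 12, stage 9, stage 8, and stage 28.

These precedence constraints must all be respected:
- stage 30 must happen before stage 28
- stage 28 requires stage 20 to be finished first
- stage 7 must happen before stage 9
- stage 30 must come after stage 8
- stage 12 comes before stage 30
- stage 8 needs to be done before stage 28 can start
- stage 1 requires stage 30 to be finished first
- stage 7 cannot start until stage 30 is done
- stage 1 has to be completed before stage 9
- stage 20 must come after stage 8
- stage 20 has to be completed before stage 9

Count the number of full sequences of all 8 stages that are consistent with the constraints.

The stages with no prerequisites are stage 12, stage 8; any of them can be placed first.
Enumerating by repeatedly choosing an available stage (one whose prerequisites are all placed) gives 60 distinct complete orderings.

60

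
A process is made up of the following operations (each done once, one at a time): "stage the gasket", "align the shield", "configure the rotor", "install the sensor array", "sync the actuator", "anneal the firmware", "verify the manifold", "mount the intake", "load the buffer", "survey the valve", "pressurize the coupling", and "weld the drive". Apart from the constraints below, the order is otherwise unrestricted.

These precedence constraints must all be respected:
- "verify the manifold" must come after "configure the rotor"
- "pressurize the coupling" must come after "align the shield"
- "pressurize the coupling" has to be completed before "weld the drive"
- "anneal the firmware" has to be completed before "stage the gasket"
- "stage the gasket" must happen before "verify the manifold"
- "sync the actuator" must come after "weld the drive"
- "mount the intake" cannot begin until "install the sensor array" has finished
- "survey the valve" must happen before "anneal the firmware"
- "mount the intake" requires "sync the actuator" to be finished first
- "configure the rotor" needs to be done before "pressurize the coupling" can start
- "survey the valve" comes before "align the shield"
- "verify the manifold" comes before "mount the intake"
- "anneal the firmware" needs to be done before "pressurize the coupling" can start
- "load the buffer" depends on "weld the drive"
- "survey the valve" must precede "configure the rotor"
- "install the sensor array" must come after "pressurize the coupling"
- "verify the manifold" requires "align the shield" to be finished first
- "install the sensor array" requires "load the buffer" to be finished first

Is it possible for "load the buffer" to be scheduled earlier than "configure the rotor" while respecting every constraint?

Following "configure the rotor" → "pressurize the coupling" → "weld the drive" → "load the buffer", "configure the rotor" must precede "load the buffer" in every valid ordering.
Hence "load the buffer" can never be scheduled before "configure the rotor".

No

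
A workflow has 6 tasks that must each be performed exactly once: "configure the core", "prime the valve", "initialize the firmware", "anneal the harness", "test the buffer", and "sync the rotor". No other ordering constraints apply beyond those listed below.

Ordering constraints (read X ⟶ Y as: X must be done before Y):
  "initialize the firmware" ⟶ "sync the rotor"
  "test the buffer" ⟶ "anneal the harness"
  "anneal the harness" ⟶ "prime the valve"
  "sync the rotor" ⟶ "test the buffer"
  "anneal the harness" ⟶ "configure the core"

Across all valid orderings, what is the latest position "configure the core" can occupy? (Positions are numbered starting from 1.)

6

"configure the core" has no required successors, so nothing stops it from going last (position 6).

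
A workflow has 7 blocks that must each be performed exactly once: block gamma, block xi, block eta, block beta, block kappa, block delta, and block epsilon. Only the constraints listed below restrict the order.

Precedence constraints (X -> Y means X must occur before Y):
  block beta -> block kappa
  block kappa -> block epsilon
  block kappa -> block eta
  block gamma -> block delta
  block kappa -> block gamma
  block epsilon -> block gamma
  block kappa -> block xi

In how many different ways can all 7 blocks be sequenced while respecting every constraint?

Block beta is the only block with nothing required before it, so every ordering starts there.
Counting all ways to extend the partial order to a total order gives 20.

20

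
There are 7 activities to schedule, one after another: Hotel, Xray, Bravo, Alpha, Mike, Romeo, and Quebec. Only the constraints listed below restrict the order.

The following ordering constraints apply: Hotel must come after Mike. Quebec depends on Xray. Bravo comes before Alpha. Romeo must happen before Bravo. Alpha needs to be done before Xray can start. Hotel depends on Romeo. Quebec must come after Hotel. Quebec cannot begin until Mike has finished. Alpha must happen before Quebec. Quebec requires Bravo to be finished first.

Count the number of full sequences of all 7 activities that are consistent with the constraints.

14

The activities with no prerequisites are Mike, Romeo; any of them can be placed first.
Systematically extending each partial ordering one activity at a time and counting, there are 14 complete orderings.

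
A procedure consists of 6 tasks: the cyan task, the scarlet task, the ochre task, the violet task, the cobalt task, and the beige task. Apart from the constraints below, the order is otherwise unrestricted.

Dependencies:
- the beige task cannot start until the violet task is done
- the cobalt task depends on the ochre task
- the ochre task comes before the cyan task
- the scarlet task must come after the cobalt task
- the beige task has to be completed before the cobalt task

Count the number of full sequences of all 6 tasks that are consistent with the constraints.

12

The tasks with no prerequisites are the ochre task, the violet task; any of them can be placed first.
Counting all ways to extend the partial order to a total order gives 12.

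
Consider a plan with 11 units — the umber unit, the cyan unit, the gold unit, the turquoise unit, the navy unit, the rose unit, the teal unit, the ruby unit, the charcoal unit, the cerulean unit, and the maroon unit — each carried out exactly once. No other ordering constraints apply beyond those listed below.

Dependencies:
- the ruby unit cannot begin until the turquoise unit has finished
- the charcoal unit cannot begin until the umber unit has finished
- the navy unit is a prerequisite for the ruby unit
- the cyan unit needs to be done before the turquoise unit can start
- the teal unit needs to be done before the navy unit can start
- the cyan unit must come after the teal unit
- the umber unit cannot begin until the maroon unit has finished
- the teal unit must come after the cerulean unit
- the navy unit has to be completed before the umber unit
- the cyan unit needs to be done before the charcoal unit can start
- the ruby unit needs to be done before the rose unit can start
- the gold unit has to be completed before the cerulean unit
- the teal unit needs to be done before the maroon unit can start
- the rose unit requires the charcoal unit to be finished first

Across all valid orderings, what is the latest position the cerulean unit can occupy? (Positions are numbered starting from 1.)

2

Every unit that must follow the cerulean unit has to come after it. Tracing all chains starting from the cerulean unit, those units are: the umber unit, the cyan unit, the turquoise unit, the navy unit, the rose unit, the teal unit, the ruby unit, the charcoal unit, the maroon unit — 9 in total.
So at least 9 units follow the cerulean unit, putting the cerulean unit no later than position 2. That position is achievable by scheduling everything else first.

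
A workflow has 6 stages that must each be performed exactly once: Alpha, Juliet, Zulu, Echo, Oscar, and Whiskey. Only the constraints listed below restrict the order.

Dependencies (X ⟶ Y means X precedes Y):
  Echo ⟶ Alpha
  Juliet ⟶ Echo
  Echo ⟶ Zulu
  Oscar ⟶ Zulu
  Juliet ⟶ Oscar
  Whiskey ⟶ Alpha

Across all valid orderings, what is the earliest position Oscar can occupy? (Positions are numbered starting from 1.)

Working backwards through the constraints from Oscar, its only required predecessor is Juliet.
So at minimum 1 stage comes before Oscar, putting Oscar no earlier than position 2. That position is achievable by scheduling exactly that predecessor first.

2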